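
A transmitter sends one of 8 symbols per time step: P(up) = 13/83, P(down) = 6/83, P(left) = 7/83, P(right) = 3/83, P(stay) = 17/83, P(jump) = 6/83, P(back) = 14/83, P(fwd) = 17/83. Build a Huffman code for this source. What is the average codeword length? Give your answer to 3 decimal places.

Repeatedly combine the two least-probable nodes; the expected code length is the sum of the merged weights.
merge 3/83 + 6/83 → 9/83
merge 6/83 + 7/83 → 13/83
merge 9/83 + 13/83 → 22/83
merge 13/83 + 14/83 → 27/83
merge 17/83 + 17/83 → 34/83
merge 22/83 + 27/83 → 49/83
merge 34/83 + 49/83 → 1
L = 9/83 + 13/83 + 22/83 + 27/83 + 34/83 + 49/83 + 1 = 237/83 ≈ 2.855 bits/symbol.

2.855 bits/symbol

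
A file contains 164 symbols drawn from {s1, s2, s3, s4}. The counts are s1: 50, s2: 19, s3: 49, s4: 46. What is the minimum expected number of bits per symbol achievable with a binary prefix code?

2 bits/symbol

Probabilities are the counts divided by 164.
Repeatedly combine the two least-probable nodes; the expected code length is the sum of the merged weights.
merge 19/164 + 23/82 → 65/164
merge 49/164 + 25/82 → 99/164
merge 65/164 + 99/164 → 1
L = 65/164 + 99/164 + 1 = 2 bits/symbol.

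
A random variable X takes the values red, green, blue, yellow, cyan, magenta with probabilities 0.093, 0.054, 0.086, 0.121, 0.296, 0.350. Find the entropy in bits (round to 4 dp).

H = −Σ pᵢ log₂ pᵢ.
−0.093·log₂(0.093) = 0.3187
−0.054·log₂(0.054) = 0.2274
−0.086·log₂(0.086) = 0.3044
−0.121·log₂(0.121) = 0.3687
−0.296·log₂(0.296) = 0.5199
−0.350·log₂(0.350) = 0.5301
Sum ≈ 2.2691 → 2.2691 bits.

2.2691 bits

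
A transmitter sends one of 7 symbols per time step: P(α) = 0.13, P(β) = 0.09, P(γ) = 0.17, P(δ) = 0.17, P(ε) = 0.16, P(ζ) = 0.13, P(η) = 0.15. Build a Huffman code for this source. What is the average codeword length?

Repeatedly combine the two least-probable nodes; the expected code length is the sum of the merged weights.
merge 9/100 + 13/100 → 11/50
merge 13/100 + 3/20 → 7/25
merge 4/25 + 17/100 → 33/100
merge 17/100 + 11/50 → 39/100
merge 7/25 + 33/100 → 61/100
merge 39/100 + 61/100 → 1
L = 11/50 + 7/25 + 33/100 + 39/100 + 61/100 + 1 = 283/100 = 2.83 bits/symbol.

2.83 bits/symbol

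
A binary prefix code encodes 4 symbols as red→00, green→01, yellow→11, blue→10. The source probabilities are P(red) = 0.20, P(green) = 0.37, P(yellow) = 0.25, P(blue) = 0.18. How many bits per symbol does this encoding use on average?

2 bits/symbol

L̄ = Σ pᵢ·ℓᵢ = 0.20·2 + 0.37·2 + 0.25·2 + 0.18·2 = 2 bits/symbol.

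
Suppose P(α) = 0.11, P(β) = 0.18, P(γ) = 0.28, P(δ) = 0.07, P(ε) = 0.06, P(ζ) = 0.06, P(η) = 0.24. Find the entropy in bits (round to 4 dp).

H = −Σ pᵢ log₂ pᵢ.
−0.11·log₂(0.11) = 0.3503
−0.18·log₂(0.18) = 0.4453
−0.28·log₂(0.28) = 0.5142
−0.07·log₂(0.07) = 0.2686
−0.06·log₂(0.06) = 0.2435
−0.06·log₂(0.06) = 0.2435
−0.24·log₂(0.24) = 0.4941
Sum ≈ 2.5596 → 2.5596 bits.

2.5596 bits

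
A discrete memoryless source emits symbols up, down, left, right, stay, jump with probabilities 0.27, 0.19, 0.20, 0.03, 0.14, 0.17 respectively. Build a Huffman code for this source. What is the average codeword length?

Repeatedly combine the two least-probable nodes; the expected code length is the sum of the merged weights.
merge 3/100 + 7/50 → 17/100
merge 17/100 + 17/100 → 17/50
merge 19/100 + 1/5 → 39/100
merge 27/100 + 17/50 → 61/100
merge 39/100 + 61/100 → 1
L = 17/100 + 17/50 + 39/100 + 61/100 + 1 = 251/100 = 2.51 bits/symbol.

2.51 bits/symbol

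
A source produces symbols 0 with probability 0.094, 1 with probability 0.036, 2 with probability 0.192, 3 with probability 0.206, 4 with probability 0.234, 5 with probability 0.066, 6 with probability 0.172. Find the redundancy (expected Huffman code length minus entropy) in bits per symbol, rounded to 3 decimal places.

Entropy H = −Σ p log₂ p ≈ 2.6059 bits.
Huffman merges: 9/250+33/500→51/500; 47/500+51/500→49/250; 43/250+24/125→91/250; 49/250+103/500→201/500; 117/500+91/250→299/500; 201/500+299/500→1. L = 1331/500 ≈ 2.6620.
L − H = 2.6620 − 2.6059 = 0.056 bits.

0.056 bits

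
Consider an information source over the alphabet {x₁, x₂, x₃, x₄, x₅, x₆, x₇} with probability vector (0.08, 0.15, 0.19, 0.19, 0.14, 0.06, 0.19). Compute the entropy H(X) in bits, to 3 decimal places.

2.708 bits

H = −Σ pᵢ log₂ pᵢ.
−0.08·log₂(0.08) = 0.2915
−0.15·log₂(0.15) = 0.4105
−0.19·log₂(0.19) = 0.4552
−0.19·log₂(0.19) = 0.4552
−0.14·log₂(0.14) = 0.3971
−0.06·log₂(0.06) = 0.2435
−0.19·log₂(0.19) = 0.4552
Sum ≈ 2.7084 → 2.708 bits.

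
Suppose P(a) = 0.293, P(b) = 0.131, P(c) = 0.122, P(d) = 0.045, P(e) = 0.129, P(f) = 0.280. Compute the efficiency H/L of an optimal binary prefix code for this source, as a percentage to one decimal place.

97.7%

Entropy H = −Σ p log₂ p ≈ 2.3700 bits.
Huffman merges: 9/200+61/500→167/1000; 129/1000+131/1000→13/50; 167/1000+13/50→427/1000; 7/25+293/1000→573/1000; 427/1000+573/1000→1. L = 2427/1000 ≈ 2.4270.
Efficiency = H/L = 2.3700/2.4270 = 97.7%.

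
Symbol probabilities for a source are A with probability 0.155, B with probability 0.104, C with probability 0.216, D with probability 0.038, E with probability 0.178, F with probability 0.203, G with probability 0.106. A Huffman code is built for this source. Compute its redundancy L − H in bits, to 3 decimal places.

0.056 bits

Entropy H = −Σ p log₂ p ≈ 2.6668 bits.
Huffman merges: 19/500+13/125→71/500; 53/500+71/500→31/125; 31/200+89/500→333/1000; 203/1000+27/125→419/1000; 31/125+333/1000→581/1000; 419/1000+581/1000→1. L = 2723/1000 ≈ 2.7230.
L − H = 2.7230 − 2.6668 = 0.056 bits.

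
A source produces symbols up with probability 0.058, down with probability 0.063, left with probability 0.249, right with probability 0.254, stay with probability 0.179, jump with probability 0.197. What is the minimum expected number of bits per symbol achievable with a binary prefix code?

2.421 bits/symbol

Repeatedly combine the two least-probable nodes; the expected code length is the sum of the merged weights.
merge 29/500 + 63/1000 → 121/1000
merge 121/1000 + 179/1000 → 3/10
merge 197/1000 + 249/1000 → 223/500
merge 127/500 + 3/10 → 277/500
merge 223/500 + 277/500 → 1
L = 121/1000 + 3/10 + 223/500 + 277/500 + 1 = 2421/1000 = 2.421 bits/symbol.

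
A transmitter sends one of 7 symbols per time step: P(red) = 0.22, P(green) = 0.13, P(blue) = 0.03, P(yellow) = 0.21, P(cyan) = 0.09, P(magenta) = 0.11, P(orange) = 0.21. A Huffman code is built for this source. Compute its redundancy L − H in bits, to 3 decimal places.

Entropy H = −Σ p log₂ p ≈ 2.6236 bits.
Huffman merges: 3/100+9/100→3/25; 11/100+3/25→23/100; 13/100+21/100→17/50; 21/100+11/50→43/100; 23/100+17/50→57/100; 43/100+57/100→1. L = 269/100 ≈ 2.6900.
L − H = 2.6900 − 2.6236 = 0.066 bits.

0.066 bits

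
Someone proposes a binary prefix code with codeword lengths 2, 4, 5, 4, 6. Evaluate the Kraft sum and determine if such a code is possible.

0.421875; yes

With common denominator 2^6 = 64: Σ 2^(−ℓᵢ) = 16/64 + 4/64 + 2/64 + 4/64 + 1/64 = 27/64 = 0.421875.
Kraft's inequality requires Σ ≤ 1; here Σ = 0.421875 ≤ 1, so such a prefix code exists.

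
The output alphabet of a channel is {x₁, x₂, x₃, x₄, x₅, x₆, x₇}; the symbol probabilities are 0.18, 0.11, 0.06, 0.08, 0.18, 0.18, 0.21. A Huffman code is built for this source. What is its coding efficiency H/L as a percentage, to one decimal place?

98.0%

Entropy H = −Σ p log₂ p ≈ 2.6941 bits.
Huffman merges: 3/50+2/25→7/50; 11/100+7/50→1/4; 9/50+9/50→9/25; 9/50+21/100→39/100; 1/4+9/25→61/100; 39/100+61/100→1. L = 11/4 ≈ 2.7500.
Efficiency = H/L = 2.6941/2.7500 = 98.0%.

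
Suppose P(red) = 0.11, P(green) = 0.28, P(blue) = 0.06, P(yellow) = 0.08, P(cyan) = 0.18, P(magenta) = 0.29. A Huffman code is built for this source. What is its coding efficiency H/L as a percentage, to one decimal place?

Entropy H = −Σ p log₂ p ≈ 2.3628 bits.
Huffman merges: 3/50+2/25→7/50; 11/100+7/50→1/4; 9/50+1/4→43/100; 7/25+29/100→57/100; 43/100+57/100→1. L = 239/100 ≈ 2.3900.
Efficiency = H/L = 2.3628/2.3900 = 98.9%.

98.9%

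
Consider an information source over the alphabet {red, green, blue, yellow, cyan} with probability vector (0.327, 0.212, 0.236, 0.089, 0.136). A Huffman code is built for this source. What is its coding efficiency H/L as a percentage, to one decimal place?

Entropy H = −Σ p log₂ p ≈ 2.1954 bits.
Huffman merges: 89/1000+17/125→9/40; 53/250+9/40→437/1000; 59/250+327/1000→563/1000; 437/1000+563/1000→1. L = 89/40 ≈ 2.2250.
Efficiency = H/L = 2.1954/2.2250 = 98.7%.

98.7%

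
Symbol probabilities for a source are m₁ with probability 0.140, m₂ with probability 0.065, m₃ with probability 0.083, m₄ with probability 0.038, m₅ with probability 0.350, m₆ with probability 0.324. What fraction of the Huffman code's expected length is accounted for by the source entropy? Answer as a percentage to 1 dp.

96.6%

Entropy H = −Σ p log₂ p ≈ 2.1876 bits.
Huffman merges: 19/500+13/200→103/1000; 83/1000+103/1000→93/500; 7/50+93/500→163/500; 81/250+163/500→13/20; 7/20+13/20→1. L = 453/200 ≈ 2.2650.
Efficiency = H/L = 2.1876/2.2650 = 96.6%.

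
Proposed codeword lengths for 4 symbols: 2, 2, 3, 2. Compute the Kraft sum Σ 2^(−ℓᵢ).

0.875

With common denominator 2^3 = 8: Σ 2^(−ℓᵢ) = 2/8 + 2/8 + 1/8 + 2/8 = 7/8 = 0.875.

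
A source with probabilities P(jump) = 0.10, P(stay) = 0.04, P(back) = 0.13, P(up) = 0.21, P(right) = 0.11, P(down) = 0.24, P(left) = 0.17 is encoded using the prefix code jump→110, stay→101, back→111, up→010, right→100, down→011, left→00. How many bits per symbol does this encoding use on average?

2.83 bits/symbol

L̄ = Σ pᵢ·ℓᵢ = 0.10·3 + 0.04·3 + 0.13·3 + 0.21·3 + 0.11·3 + 0.24·3 + 0.17·2 = 2.83 bits/symbol.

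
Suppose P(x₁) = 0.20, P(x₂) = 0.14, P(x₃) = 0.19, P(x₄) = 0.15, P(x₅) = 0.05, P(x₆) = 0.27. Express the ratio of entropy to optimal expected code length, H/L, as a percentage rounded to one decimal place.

97.0%

Entropy H = −Σ p log₂ p ≈ 2.4534 bits.
Huffman merges: 1/20+7/50→19/100; 3/20+19/100→17/50; 19/100+1/5→39/100; 27/100+17/50→61/100; 39/100+61/100→1. L = 253/100 ≈ 2.5300.
Efficiency = H/L = 2.4534/2.5300 = 97.0%.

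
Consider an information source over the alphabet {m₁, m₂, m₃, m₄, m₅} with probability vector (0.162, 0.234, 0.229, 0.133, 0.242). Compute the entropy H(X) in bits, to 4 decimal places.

H = −Σ pᵢ log₂ pᵢ.
−0.162·log₂(0.162) = 0.4254
−0.234·log₂(0.234) = 0.4903
−0.229·log₂(0.229) = 0.4870
−0.133·log₂(0.133) = 0.3871
−0.242·log₂(0.242) = 0.4954
Sum ≈ 2.2852 → 2.2852 bits.

2.2852 bits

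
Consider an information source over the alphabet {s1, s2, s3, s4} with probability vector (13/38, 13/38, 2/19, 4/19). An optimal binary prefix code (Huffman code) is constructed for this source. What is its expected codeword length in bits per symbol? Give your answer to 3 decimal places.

Repeatedly combine the two least-probable nodes; the expected code length is the sum of the merged weights.
merge 2/19 + 4/19 → 6/19
merge 6/19 + 13/38 → 25/38
merge 13/38 + 25/38 → 1
L = 6/19 + 25/38 + 1 = 75/38 ≈ 1.974 bits/symbol.

1.974 bits/symbol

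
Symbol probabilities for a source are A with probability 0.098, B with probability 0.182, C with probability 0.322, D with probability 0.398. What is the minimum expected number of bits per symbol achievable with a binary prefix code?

Repeatedly combine the two least-probable nodes; the expected code length is the sum of the merged weights.
merge 49/500 + 91/500 → 7/25
merge 7/25 + 161/500 → 301/500
merge 199/500 + 301/500 → 1
L = 7/25 + 301/500 + 1 = 941/500 = 1.882 bits/symbol.

1.882 bits/symbol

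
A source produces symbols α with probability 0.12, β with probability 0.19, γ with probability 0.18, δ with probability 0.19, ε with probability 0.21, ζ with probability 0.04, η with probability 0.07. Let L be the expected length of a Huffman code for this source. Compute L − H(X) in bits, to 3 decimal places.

Entropy H = −Σ p log₂ p ≈ 2.6500 bits.
Huffman merges: 1/25+7/100→11/100; 11/100+3/25→23/100; 9/50+19/100→37/100; 19/100+21/100→2/5; 23/100+37/100→3/5; 2/5+3/5→1. L = 271/100 ≈ 2.7100.
L − H = 2.7100 − 2.6500 = 0.060 bits.

0.060 bits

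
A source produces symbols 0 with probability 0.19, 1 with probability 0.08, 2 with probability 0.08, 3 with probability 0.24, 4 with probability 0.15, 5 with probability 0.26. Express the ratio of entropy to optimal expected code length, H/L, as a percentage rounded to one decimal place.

99.1%

Entropy H = −Σ p log₂ p ≈ 2.4482 bits.
Huffman merges: 2/25+2/25→4/25; 3/20+4/25→31/100; 19/100+6/25→43/100; 13/50+31/100→57/100; 43/100+57/100→1. L = 247/100 ≈ 2.4700.
Efficiency = H/L = 2.4482/2.4700 = 99.1%.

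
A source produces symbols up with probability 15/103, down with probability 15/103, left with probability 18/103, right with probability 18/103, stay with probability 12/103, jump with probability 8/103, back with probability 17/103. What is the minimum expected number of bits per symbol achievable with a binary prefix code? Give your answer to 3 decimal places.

Repeatedly combine the two least-probable nodes; the expected code length is the sum of the merged weights.
merge 8/103 + 12/103 → 20/103
merge 15/103 + 15/103 → 30/103
merge 17/103 + 18/103 → 35/103
merge 18/103 + 20/103 → 38/103
merge 30/103 + 35/103 → 65/103
merge 38/103 + 65/103 → 1
L = 20/103 + 30/103 + 35/103 + 38/103 + 65/103 + 1 = 291/103 ≈ 2.825 bits/symbol.

2.825 bits/symbol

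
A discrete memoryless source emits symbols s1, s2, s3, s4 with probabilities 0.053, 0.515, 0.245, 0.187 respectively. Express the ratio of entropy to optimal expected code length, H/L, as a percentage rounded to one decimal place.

Entropy H = −Σ p log₂ p ≈ 1.6671 bits.
Huffman merges: 53/1000+187/1000→6/25; 6/25+49/200→97/200; 97/200+103/200→1. L = 69/40 ≈ 1.7250.
Efficiency = H/L = 1.6671/1.7250 = 96.6%.

96.6%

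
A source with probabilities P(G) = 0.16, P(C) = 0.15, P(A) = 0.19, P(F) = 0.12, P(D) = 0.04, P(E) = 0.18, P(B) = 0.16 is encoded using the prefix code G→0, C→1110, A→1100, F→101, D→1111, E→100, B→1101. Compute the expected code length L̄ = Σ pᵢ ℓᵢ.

3.22 bits/symbol

L̄ = Σ pᵢ·ℓᵢ = 0.16·1 + 0.15·4 + 0.19·4 + 0.12·3 + 0.04·4 + 0.18·3 + 0.16·4 = 3.22 bits/symbol.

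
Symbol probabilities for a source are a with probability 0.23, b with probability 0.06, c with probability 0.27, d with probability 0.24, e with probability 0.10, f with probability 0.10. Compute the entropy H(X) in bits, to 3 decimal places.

2.400 bits

H = −Σ pᵢ log₂ pᵢ.
−0.23·log₂(0.23) = 0.4877
−0.06·log₂(0.06) = 0.2435
−0.27·log₂(0.27) = 0.5100
−0.24·log₂(0.24) = 0.4941
−0.10·log₂(0.10) = 0.3322
−0.10·log₂(0.10) = 0.3322
Sum ≈ 2.3997 → 2.400 bits.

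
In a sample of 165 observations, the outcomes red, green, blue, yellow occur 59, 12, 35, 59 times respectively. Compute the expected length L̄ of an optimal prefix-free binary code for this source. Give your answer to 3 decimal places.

1.927 bits/symbol

Probabilities are the counts divided by 165.
Repeatedly combine the two least-probable nodes; the expected code length is the sum of the merged weights.
merge 4/55 + 7/33 → 47/165
merge 47/165 + 59/165 → 106/165
merge 59/165 + 106/165 → 1
L = 47/165 + 106/165 + 1 = 106/55 ≈ 1.927 bits/symbol.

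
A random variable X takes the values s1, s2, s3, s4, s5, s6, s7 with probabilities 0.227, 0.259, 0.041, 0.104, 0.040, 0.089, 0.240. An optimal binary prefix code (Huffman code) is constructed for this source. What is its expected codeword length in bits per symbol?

Repeatedly combine the two least-probable nodes; the expected code length is the sum of the merged weights.
merge 1/25 + 41/1000 → 81/1000
merge 81/1000 + 89/1000 → 17/100
merge 13/125 + 17/100 → 137/500
merge 227/1000 + 6/25 → 467/1000
merge 259/1000 + 137/500 → 533/1000
merge 467/1000 + 533/1000 → 1
L = 81/1000 + 17/100 + 137/500 + 467/1000 + 533/1000 + 1 = 101/40 = 2.525 bits/symbol.

2.525 bits/symbol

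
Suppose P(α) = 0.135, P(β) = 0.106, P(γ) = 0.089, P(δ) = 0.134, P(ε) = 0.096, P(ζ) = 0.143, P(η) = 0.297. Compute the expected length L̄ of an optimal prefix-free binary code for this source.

Repeatedly combine the two least-probable nodes; the expected code length is the sum of the merged weights.
merge 89/1000 + 12/125 → 37/200
merge 53/500 + 67/500 → 6/25
merge 27/200 + 143/1000 → 139/500
merge 37/200 + 6/25 → 17/40
merge 139/500 + 297/1000 → 23/40
merge 17/40 + 23/40 → 1
L = 37/200 + 6/25 + 139/500 + 17/40 + 23/40 + 1 = 2703/1000 = 2.703 bits/symbol.

2.703 bits/symbol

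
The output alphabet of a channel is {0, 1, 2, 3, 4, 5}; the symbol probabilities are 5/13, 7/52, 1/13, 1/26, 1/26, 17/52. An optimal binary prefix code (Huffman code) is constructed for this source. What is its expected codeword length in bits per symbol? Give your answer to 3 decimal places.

Repeatedly combine the two least-probable nodes; the expected code length is the sum of the merged weights.
merge 1/26 + 1/26 → 1/13
merge 1/13 + 1/13 → 2/13
merge 7/52 + 2/13 → 15/52
merge 15/52 + 17/52 → 8/13
merge 5/13 + 8/13 → 1
L = 1/13 + 2/13 + 15/52 + 8/13 + 1 = 111/52 ≈ 2.135 bits/symbol.

2.135 bits/symbol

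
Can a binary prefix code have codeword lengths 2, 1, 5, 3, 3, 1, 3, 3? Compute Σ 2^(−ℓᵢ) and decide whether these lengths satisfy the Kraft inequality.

With common denominator 2^5 = 32: Σ 2^(−ℓᵢ) = 8/32 + 16/32 + 1/32 + 4/32 + 4/32 + 16/32 + 4/32 + 4/32 = 57/32 = 1.78125.
Kraft's inequality requires Σ ≤ 1; here Σ = 1.78125 > 1, so no such prefix code exists.

1.78125; no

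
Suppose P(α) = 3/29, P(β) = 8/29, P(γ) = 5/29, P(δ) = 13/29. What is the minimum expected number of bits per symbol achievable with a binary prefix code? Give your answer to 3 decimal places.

Repeatedly combine the two least-probable nodes; the expected code length is the sum of the merged weights.
merge 3/29 + 5/29 → 8/29
merge 8/29 + 8/29 → 16/29
merge 13/29 + 16/29 → 1
L = 8/29 + 16/29 + 1 = 53/29 ≈ 1.828 bits/symbol.

1.828 bits/symbol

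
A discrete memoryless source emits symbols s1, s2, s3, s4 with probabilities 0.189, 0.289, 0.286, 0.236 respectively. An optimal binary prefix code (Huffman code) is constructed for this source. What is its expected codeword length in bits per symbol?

2 bits/symbol

Repeatedly combine the two least-probable nodes; the expected code length is the sum of the merged weights.
merge 189/1000 + 59/250 → 17/40
merge 143/500 + 289/1000 → 23/40
merge 17/40 + 23/40 → 1
L = 17/40 + 23/40 + 1 = 2 bits/symbol.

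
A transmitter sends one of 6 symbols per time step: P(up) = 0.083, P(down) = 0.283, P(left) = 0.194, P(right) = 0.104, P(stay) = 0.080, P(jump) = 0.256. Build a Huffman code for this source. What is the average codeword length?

Repeatedly combine the two least-probable nodes; the expected code length is the sum of the merged weights.
merge 2/25 + 83/1000 → 163/1000
merge 13/125 + 163/1000 → 267/1000
merge 97/500 + 32/125 → 9/20
merge 267/1000 + 283/1000 → 11/20
merge 9/20 + 11/20 → 1
L = 163/1000 + 267/1000 + 9/20 + 11/20 + 1 = 243/100 = 2.43 bits/symbol.

2.43 bits/symbol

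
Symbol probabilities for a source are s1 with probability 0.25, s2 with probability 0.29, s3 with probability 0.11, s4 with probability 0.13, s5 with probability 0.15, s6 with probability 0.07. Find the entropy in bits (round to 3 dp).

H = −Σ pᵢ log₂ pᵢ.
−0.25·log₂(0.25) = 0.5000
−0.29·log₂(0.29) = 0.5179
−0.11·log₂(0.11) = 0.3503
−0.13·log₂(0.13) = 0.3826
−0.15·log₂(0.15) = 0.4105
−0.07·log₂(0.07) = 0.2686
Sum ≈ 2.4299 → 2.430 bits.

2.430 bits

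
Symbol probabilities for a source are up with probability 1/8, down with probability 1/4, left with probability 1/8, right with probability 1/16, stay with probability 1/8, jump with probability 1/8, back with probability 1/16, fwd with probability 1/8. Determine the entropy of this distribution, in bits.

2.875 bits

Each probability is a power of 1/2, so log₂(1/p) is an integer.
H = Σ p·log₂(1/p) = 1/8·3 + 1/4·2 + 1/8·3 + 1/16·4 + 1/8·3 + 1/8·3 + 1/16·4 + 1/8·3 = 2.875 bits.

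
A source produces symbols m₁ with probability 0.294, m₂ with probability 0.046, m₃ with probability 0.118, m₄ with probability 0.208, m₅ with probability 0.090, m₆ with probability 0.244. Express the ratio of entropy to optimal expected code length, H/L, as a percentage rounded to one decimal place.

99.1%

Entropy H = −Σ p log₂ p ≈ 2.3678 bits.
Huffman merges: 23/500+9/100→17/125; 59/500+17/125→127/500; 26/125+61/250→113/250; 127/500+147/500→137/250; 113/250+137/250→1. L = 239/100 ≈ 2.3900.
Efficiency = H/L = 2.3678/2.3900 = 99.1%.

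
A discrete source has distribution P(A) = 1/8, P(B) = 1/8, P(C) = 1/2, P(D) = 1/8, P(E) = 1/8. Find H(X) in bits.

Each probability is a power of 1/2, so log₂(1/p) is an integer.
H = Σ p·log₂(1/p) = 1/8·3 + 1/8·3 + 1/2·1 + 1/8·3 + 1/8·3 = 2 bits.

2 bits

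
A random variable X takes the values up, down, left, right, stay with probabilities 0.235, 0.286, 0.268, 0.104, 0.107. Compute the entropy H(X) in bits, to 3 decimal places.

2.201 bits

H = −Σ pᵢ log₂ pᵢ.
−0.235·log₂(0.235) = 0.4910
−0.286·log₂(0.286) = 0.5165
−0.268·log₂(0.268) = 0.5091
−0.104·log₂(0.104) = 0.3396
−0.107·log₂(0.107) = 0.3450
Sum ≈ 2.2012 → 2.201 bits.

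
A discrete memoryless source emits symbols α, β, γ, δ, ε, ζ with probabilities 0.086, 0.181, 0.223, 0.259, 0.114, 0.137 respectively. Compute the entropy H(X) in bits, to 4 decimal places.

H = −Σ pᵢ log₂ pᵢ.
−0.086·log₂(0.086) = 0.3044
−0.181·log₂(0.181) = 0.4463
−0.223·log₂(0.223) = 0.4828
−0.259·log₂(0.259) = 0.5048
−0.114·log₂(0.114) = 0.3571
−0.137·log₂(0.137) = 0.3929
Sum ≈ 2.4883 → 2.4883 bits.

2.4883 bits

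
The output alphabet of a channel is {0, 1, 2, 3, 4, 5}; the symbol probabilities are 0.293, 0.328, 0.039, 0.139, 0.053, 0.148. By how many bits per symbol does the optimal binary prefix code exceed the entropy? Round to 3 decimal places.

Entropy H = −Σ p log₂ p ≈ 2.2572 bits.
Huffman merges: 39/1000+53/1000→23/250; 23/250+139/1000→231/1000; 37/250+231/1000→379/1000; 293/1000+41/125→621/1000; 379/1000+621/1000→1. L = 2323/1000 ≈ 2.3230.
L − H = 2.3230 − 2.2572 = 0.066 bits.

0.066 bits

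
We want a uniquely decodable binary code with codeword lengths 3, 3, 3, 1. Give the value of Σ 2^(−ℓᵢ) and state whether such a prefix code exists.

With common denominator 2^3 = 8: Σ 2^(−ℓᵢ) = 1/8 + 1/8 + 1/8 + 4/8 = 7/8 = 0.875.
Kraft's inequality requires Σ ≤ 1; here Σ = 0.875 ≤ 1, so such a prefix code exists.

0.875; yes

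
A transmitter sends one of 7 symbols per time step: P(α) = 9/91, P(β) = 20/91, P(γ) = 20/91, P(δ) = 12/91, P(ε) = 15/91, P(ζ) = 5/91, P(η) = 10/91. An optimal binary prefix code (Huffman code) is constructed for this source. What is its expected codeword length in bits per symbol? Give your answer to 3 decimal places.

Repeatedly combine the two least-probable nodes; the expected code length is the sum of the merged weights.
merge 5/91 + 9/91 → 2/13
merge 10/91 + 12/91 → 22/91
merge 2/13 + 15/91 → 29/91
merge 20/91 + 20/91 → 40/91
merge 22/91 + 29/91 → 51/91
merge 40/91 + 51/91 → 1
L = 2/13 + 22/91 + 29/91 + 40/91 + 51/91 + 1 = 19/7 ≈ 2.714 bits/symbol.

2.714 bits/symbol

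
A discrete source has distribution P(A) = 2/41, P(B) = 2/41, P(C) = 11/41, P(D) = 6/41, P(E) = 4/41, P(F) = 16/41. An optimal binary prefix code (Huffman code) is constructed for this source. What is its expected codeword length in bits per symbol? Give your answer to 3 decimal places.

Repeatedly combine the two least-probable nodes; the expected code length is the sum of the merged weights.
merge 2/41 + 2/41 → 4/41
merge 4/41 + 4/41 → 8/41
merge 6/41 + 8/41 → 14/41
merge 11/41 + 14/41 → 25/41
merge 16/41 + 25/41 → 1
L = 4/41 + 8/41 + 14/41 + 25/41 + 1 = 92/41 ≈ 2.244 bits/symbol.

2.244 bits/symbol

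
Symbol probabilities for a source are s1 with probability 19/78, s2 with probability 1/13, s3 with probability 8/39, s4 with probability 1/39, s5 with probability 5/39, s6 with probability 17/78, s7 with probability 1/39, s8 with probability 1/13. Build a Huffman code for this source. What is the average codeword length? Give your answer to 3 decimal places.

2.718 bits/symbol

Repeatedly combine the two least-probable nodes; the expected code length is the sum of the merged weights.
merge 1/39 + 1/39 → 2/39
merge 2/39 + 1/13 → 5/39
merge 1/13 + 5/39 → 8/39
merge 5/39 + 8/39 → 1/3
merge 8/39 + 17/78 → 11/26
merge 19/78 + 1/3 → 15/26
merge 11/26 + 15/26 → 1
L = 2/39 + 5/39 + 8/39 + 1/3 + 11/26 + 15/26 + 1 = 106/39 ≈ 2.718 bits/symbol.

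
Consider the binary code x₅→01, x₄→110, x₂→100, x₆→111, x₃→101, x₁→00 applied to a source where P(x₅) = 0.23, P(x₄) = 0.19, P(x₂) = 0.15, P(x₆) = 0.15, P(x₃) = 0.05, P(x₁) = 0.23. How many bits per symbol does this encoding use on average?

2.54 bits/symbol

L̄ = Σ pᵢ·ℓᵢ = 0.23·2 + 0.19·3 + 0.15·3 + 0.15·3 + 0.05·3 + 0.23·2 = 2.54 bits/symbol.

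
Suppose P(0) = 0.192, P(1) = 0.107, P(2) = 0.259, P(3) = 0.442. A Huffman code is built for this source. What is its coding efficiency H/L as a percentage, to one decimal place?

98.4%

Entropy H = −Σ p log₂ p ≈ 1.8275 bits.
Huffman merges: 107/1000+24/125→299/1000; 259/1000+299/1000→279/500; 221/500+279/500→1. L = 1857/1000 ≈ 1.8570.
Efficiency = H/L = 1.8275/1.8570 = 98.4%.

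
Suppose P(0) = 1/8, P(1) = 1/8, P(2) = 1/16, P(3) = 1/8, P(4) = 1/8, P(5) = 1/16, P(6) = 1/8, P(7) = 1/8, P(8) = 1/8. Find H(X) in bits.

Each probability is a power of 1/2, so log₂(1/p) is an integer.
H = Σ p·log₂(1/p) = 1/8·3 + 1/8·3 + 1/16·4 + 1/8·3 + 1/8·3 + 1/16·4 + 1/8·3 + 1/8·3 + 1/8·3 = 3.125 bits.

3.125 bits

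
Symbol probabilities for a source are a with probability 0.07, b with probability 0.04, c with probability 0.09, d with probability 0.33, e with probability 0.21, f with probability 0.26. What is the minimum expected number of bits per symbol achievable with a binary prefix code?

2.31 bits/symbol

Repeatedly combine the two least-probable nodes; the expected code length is the sum of the merged weights.
merge 1/25 + 7/100 → 11/100
merge 9/100 + 11/100 → 1/5
merge 1/5 + 21/100 → 41/100
merge 13/50 + 33/100 → 59/100
merge 41/100 + 59/100 → 1
L = 11/100 + 1/5 + 41/100 + 59/100 + 1 = 231/100 = 2.31 bits/symbol.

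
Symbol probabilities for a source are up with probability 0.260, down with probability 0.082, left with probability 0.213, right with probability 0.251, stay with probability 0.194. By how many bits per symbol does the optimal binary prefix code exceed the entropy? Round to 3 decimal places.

0.040 bits

Entropy H = −Σ p log₂ p ≈ 2.2359 bits.
Huffman merges: 41/500+97/500→69/250; 213/1000+251/1000→58/125; 13/50+69/250→67/125; 58/125+67/125→1. L = 569/250 ≈ 2.2760.
L − H = 2.2760 − 2.2359 = 0.040 bits.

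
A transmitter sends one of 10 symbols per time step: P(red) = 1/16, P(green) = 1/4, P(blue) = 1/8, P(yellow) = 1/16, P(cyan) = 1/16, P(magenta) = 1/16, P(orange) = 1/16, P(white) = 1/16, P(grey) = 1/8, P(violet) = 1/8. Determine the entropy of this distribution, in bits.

3.125 bits

Each probability is a power of 1/2, so log₂(1/p) is an integer.
H = Σ p·log₂(1/p) = 1/16·4 + 1/4·2 + 1/8·3 + 1/16·4 + 1/16·4 + 1/16·4 + 1/16·4 + 1/16·4 + 1/8·3 + 1/8·3 = 3.125 bits.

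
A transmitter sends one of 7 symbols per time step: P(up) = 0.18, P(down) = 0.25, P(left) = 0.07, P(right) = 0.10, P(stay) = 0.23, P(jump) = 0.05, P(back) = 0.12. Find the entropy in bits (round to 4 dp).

H = −Σ pᵢ log₂ pᵢ.
−0.18·log₂(0.18) = 0.4453
−0.25·log₂(0.25) = 0.5000
−0.07·log₂(0.07) = 0.2686
−0.10·log₂(0.10) = 0.3322
−0.23·log₂(0.23) = 0.4877
−0.05·log₂(0.05) = 0.2161
−0.12·log₂(0.12) = 0.3671
Sum ≈ 2.6169 → 2.6169 bits.

2.6169 bits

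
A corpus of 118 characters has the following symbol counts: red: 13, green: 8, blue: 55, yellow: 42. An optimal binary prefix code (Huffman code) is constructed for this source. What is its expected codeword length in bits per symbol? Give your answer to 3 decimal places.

1.712 bits/symbol

Probabilities are the counts divided by 118.
Repeatedly combine the two least-probable nodes; the expected code length is the sum of the merged weights.
merge 4/59 + 13/118 → 21/118
merge 21/118 + 21/59 → 63/118
merge 55/118 + 63/118 → 1
L = 21/118 + 63/118 + 1 = 101/59 ≈ 1.712 bits/symbol.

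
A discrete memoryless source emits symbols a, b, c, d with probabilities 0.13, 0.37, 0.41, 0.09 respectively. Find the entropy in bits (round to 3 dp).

1.753 bits

H = −Σ pᵢ log₂ pᵢ.
−0.13·log₂(0.13) = 0.3826
−0.37·log₂(0.37) = 0.5307
−0.41·log₂(0.41) = 0.5274
−0.09·log₂(0.09) = 0.3127
Sum ≈ 1.7534 → 1.753 bits.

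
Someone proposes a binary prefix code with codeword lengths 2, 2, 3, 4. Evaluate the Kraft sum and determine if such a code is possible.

With common denominator 2^4 = 16: Σ 2^(−ℓᵢ) = 4/16 + 4/16 + 2/16 + 1/16 = 11/16 = 0.6875.
Kraft's inequality requires Σ ≤ 1; here Σ = 0.6875 ≤ 1, so such a prefix code exists.

0.6875; yes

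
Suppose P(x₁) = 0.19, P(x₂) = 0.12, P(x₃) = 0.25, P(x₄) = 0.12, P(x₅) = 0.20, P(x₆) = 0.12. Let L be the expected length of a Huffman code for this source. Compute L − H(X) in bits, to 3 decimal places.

0.029 bits

Entropy H = −Σ p log₂ p ≈ 2.5208 bits.
Huffman merges: 3/25+3/25→6/25; 3/25+19/100→31/100; 1/5+6/25→11/25; 1/4+31/100→14/25; 11/25+14/25→1. L = 51/20 ≈ 2.5500.
L − H = 2.5500 − 2.5208 = 0.029 bits.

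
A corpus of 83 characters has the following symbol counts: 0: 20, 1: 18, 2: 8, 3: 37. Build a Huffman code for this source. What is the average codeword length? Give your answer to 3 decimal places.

Probabilities are the counts divided by 83.
Repeatedly combine the two least-probable nodes; the expected code length is the sum of the merged weights.
merge 8/83 + 18/83 → 26/83
merge 20/83 + 26/83 → 46/83
merge 37/83 + 46/83 → 1
L = 26/83 + 46/83 + 1 = 155/83 ≈ 1.867 bits/symbol.

1.867 bits/symbol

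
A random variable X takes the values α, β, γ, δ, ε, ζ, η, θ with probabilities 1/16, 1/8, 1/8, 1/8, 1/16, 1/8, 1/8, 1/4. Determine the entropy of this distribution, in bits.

Each probability is a power of 1/2, so log₂(1/p) is an integer.
H = Σ p·log₂(1/p) = 1/16·4 + 1/8·3 + 1/8·3 + 1/8·3 + 1/16·4 + 1/8·3 + 1/8·3 + 1/4·2 = 2.875 bits.

2.875 bits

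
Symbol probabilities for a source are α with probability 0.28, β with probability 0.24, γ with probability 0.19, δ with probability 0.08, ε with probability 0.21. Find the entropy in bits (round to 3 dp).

2.228 bits

H = −Σ pᵢ log₂ pᵢ.
−0.28·log₂(0.28) = 0.5142
−0.24·log₂(0.24) = 0.4941
−0.19·log₂(0.19) = 0.4552
−0.08·log₂(0.08) = 0.2915
−0.21·log₂(0.21) = 0.4728
Sum ≈ 2.2279 → 2.228 bits.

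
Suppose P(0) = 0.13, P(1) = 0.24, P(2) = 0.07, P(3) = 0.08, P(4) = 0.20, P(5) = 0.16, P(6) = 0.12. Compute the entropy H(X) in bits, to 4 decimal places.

H = −Σ pᵢ log₂ pᵢ.
−0.13·log₂(0.13) = 0.3826
−0.24·log₂(0.24) = 0.4941
−0.07·log₂(0.07) = 0.2686
−0.08·log₂(0.08) = 0.2915
−0.20·log₂(0.20) = 0.4644
−0.16·log₂(0.16) = 0.4230
−0.12·log₂(0.12) = 0.3671
Sum ≈ 2.6913 → 2.6913 bits.

2.6913 bits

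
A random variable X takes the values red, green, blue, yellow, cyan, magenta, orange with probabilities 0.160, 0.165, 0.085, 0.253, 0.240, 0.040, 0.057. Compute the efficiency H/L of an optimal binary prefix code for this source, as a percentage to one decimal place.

Entropy H = −Σ p log₂ p ≈ 2.5713 bits.
Huffman merges: 1/25+57/1000→97/1000; 17/200+97/1000→91/500; 4/25+33/200→13/40; 91/500+6/25→211/500; 253/1000+13/40→289/500; 211/500+289/500→1. L = 651/250 ≈ 2.6040.
Efficiency = H/L = 2.5713/2.6040 = 98.7%.

98.7%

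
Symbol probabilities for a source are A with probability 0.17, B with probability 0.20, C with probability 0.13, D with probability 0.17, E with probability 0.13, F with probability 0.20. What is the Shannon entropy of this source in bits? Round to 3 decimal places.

2.563 bits

H = −Σ pᵢ log₂ pᵢ.
−0.17·log₂(0.17) = 0.4346
−0.20·log₂(0.20) = 0.4644
−0.13·log₂(0.13) = 0.3826
−0.17·log₂(0.17) = 0.4346
−0.13·log₂(0.13) = 0.3826
−0.20·log₂(0.20) = 0.4644
Sum ≈ 2.5632 → 2.563 bits.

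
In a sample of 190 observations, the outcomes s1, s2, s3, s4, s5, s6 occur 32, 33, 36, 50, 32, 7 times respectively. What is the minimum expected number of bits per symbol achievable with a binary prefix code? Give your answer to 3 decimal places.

2.547 bits/symbol

Probabilities are the counts divided by 190.
Repeatedly combine the two least-probable nodes; the expected code length is the sum of the merged weights.
merge 7/190 + 16/95 → 39/190
merge 16/95 + 33/190 → 13/38
merge 18/95 + 39/190 → 15/38
merge 5/19 + 13/38 → 23/38
merge 15/38 + 23/38 → 1
L = 39/190 + 13/38 + 15/38 + 23/38 + 1 = 242/95 ≈ 2.547 bits/symbol.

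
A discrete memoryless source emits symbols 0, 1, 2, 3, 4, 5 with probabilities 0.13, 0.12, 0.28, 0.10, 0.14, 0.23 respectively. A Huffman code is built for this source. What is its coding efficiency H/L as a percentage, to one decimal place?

99.6%

Entropy H = −Σ p log₂ p ≈ 2.4809 bits.
Huffman merges: 1/10+3/25→11/50; 13/100+7/50→27/100; 11/50+23/100→9/20; 27/100+7/25→11/20; 9/20+11/20→1. L = 249/100 ≈ 2.4900.
Efficiency = H/L = 2.4809/2.4900 = 99.6%.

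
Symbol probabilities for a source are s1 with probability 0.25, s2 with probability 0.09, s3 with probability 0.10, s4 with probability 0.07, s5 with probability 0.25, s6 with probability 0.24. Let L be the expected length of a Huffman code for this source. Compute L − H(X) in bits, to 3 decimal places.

0.012 bits

Entropy H = −Σ p log₂ p ≈ 2.4075 bits.
Huffman merges: 7/100+9/100→4/25; 1/10+4/25→13/50; 6/25+1/4→49/100; 1/4+13/50→51/100; 49/100+51/100→1. L = 121/50 ≈ 2.4200.
L − H = 2.4200 − 2.4075 = 0.012 bits.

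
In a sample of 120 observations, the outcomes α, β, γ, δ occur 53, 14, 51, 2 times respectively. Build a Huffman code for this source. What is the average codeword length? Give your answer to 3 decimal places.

1.692 bits/symbol

Probabilities are the counts divided by 120.
Repeatedly combine the two least-probable nodes; the expected code length is the sum of the merged weights.
merge 1/60 + 7/60 → 2/15
merge 2/15 + 17/40 → 67/120
merge 53/120 + 67/120 → 1
L = 2/15 + 67/120 + 1 = 203/120 ≈ 1.692 bits/symbol.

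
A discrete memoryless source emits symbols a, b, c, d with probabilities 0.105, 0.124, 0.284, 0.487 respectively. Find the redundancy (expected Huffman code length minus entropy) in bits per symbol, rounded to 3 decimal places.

Entropy H = −Σ p log₂ p ≈ 1.7361 bits.
Huffman merges: 21/200+31/250→229/1000; 229/1000+71/250→513/1000; 487/1000+513/1000→1. L = 871/500 ≈ 1.7420.
L − H = 1.7420 − 1.7361 = 0.006 bits.

0.006 bits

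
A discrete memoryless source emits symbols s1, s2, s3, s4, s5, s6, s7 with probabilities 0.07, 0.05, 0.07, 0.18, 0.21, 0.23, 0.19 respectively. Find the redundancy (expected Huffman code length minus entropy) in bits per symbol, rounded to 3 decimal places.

0.066 bits

Entropy H = −Σ p log₂ p ≈ 2.6142 bits.
Huffman merges: 1/20+7/100→3/25; 7/100+3/25→19/100; 9/50+19/100→37/100; 19/100+21/100→2/5; 23/100+37/100→3/5; 2/5+3/5→1. L = 67/25 ≈ 2.6800.
L − H = 2.6800 − 2.6142 = 0.066 bits.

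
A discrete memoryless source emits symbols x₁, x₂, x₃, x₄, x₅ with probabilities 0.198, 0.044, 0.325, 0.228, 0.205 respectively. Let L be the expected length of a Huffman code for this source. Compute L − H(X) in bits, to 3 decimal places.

0.099 bits

Entropy H = −Σ p log₂ p ≈ 2.1429 bits.
Huffman merges: 11/250+99/500→121/500; 41/200+57/250→433/1000; 121/500+13/40→567/1000; 433/1000+567/1000→1. L = 1121/500 ≈ 2.2420.
L − H = 2.2420 − 2.1429 = 0.099 bits.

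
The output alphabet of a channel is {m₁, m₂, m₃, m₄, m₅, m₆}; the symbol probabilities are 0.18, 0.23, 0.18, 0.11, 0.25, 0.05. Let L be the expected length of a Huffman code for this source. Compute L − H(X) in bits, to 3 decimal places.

Entropy H = −Σ p log₂ p ≈ 2.4447 bits.
Huffman merges: 1/20+11/100→4/25; 4/25+9/50→17/50; 9/50+23/100→41/100; 1/4+17/50→59/100; 41/100+59/100→1. L = 5/2 ≈ 2.5000.
L − H = 2.5000 − 2.4447 = 0.055 bits.

0.055 bits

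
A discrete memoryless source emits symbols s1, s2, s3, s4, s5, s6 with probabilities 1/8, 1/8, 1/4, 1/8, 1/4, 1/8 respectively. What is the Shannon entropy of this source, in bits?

2.5 bits

Each probability is a power of 1/2, so log₂(1/p) is an integer.
H = Σ p·log₂(1/p) = 1/8·3 + 1/8·3 + 1/4·2 + 1/8·3 + 1/4·2 + 1/8·3 = 2.5 bits.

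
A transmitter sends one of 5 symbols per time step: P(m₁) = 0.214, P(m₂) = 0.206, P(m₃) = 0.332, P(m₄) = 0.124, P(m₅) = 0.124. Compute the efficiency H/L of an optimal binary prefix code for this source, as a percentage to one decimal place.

Entropy H = −Σ p log₂ p ≈ 2.2205 bits.
Huffman merges: 31/250+31/250→31/125; 103/500+107/500→21/50; 31/125+83/250→29/50; 21/50+29/50→1. L = 281/125 ≈ 2.2480.
Efficiency = H/L = 2.2205/2.2480 = 98.8%.

98.8%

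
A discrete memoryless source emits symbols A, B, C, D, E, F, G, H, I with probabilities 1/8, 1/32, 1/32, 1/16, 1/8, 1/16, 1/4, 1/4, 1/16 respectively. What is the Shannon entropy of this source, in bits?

2.8125 bits

Each probability is a power of 1/2, so log₂(1/p) is an integer.
H = Σ p·log₂(1/p) = 1/8·3 + 1/32·5 + 1/32·5 + 1/16·4 + 1/8·3 + 1/16·4 + 1/4·2 + 1/4·2 + 1/16·4 = 2.8125 bits.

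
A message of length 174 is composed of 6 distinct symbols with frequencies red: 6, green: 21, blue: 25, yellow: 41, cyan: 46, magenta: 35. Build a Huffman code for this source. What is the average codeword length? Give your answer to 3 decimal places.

Probabilities are the counts divided by 174.
Repeatedly combine the two least-probable nodes; the expected code length is the sum of the merged weights.
merge 1/29 + 7/58 → 9/58
merge 25/174 + 9/58 → 26/87
merge 35/174 + 41/174 → 38/87
merge 23/87 + 26/87 → 49/87
merge 38/87 + 49/87 → 1
L = 9/58 + 26/87 + 38/87 + 49/87 + 1 = 427/174 ≈ 2.454 bits/symbol.

2.454 bits/symbol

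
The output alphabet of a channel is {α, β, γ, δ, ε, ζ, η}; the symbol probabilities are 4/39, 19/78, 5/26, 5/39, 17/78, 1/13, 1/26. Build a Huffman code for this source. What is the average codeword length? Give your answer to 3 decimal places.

Repeatedly combine the two least-probable nodes; the expected code length is the sum of the merged weights.
merge 1/26 + 1/13 → 3/26
merge 4/39 + 3/26 → 17/78
merge 5/39 + 5/26 → 25/78
merge 17/78 + 17/78 → 17/39
merge 19/78 + 25/78 → 22/39
merge 17/39 + 22/39 → 1
L = 3/26 + 17/78 + 25/78 + 17/39 + 22/39 + 1 = 69/26 ≈ 2.654 bits/symbol.

2.654 bits/symbol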